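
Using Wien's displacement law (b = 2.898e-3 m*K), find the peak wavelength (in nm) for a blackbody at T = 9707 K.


lam_max = b / T = 2.898e-3 / 9707 = 2.985e-07 m = 298.5474 nm

298.5474 nm


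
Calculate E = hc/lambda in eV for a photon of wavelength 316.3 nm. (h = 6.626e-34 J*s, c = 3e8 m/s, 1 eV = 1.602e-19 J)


E = hc/lambda = 6.626e-34 * 3e8 / 3.163e-07 = 6.285e-19 J = 3.9229 eV

3.9229 eV


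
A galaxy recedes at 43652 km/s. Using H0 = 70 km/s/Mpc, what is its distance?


d = v / H0 = 43652 / 70 = 623.6

623.6 Mpc


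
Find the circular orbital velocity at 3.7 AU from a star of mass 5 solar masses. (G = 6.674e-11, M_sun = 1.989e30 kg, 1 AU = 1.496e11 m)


v = sqrt(GM/r) = sqrt(6.674e-11 * 9.945e+30 / 5.535e+11) = 34628.1138

34628.1138 m/s


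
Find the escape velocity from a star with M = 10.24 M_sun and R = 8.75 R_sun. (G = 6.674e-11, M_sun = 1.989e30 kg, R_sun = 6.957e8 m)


M = 10.24 * 1.989e30 kg = 2.036736e+31 kg; R = 8.75 * 6.957e8 m = 6.087375e+09 m. v_esc = sqrt(2GM/R) = sqrt(2 * 6.674e-11 * 2.036736e+31 / 6.087375e+09) = 668283.0418

668283.0418 m/s


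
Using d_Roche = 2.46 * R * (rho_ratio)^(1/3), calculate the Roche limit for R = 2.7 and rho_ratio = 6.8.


d_Roche = 2.46 * 2.7 * 6.8^(1/3) = 12.5835

12.5835


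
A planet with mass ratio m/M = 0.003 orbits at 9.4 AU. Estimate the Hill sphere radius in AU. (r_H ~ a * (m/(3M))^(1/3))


r_H = a * (m/3M)^(1/3) = 9.4 * (0.003/3)^(1/3) = 0.94

0.94 AU


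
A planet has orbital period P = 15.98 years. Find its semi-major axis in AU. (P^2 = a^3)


a = P^(2/3) = 15.98^(2/3) = 6.3443

6.3443 AU


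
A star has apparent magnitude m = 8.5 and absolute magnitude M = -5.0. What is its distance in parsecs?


d = 10^((m - M + 5)/5) = 10^((8.5 - -5.0 + 5)/5) = 5011.8723

5011.8723 pc


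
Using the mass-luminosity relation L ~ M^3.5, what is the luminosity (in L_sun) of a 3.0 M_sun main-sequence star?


L/L_sun = (M/M_sun)^3.5 = 3.0^3.5 = 46.7654

46.7654 L_sun


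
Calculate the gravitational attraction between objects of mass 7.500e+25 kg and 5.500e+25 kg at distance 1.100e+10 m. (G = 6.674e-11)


F = G*m1*m2/r^2 = 6.674e-11 * 7.500e+25 * 5.500e+25 / (1.100e+10)^2 = 6.674e-11 * 4.125e+51 / 1.210e+20 = 2.275e+21

2.275e+21 N


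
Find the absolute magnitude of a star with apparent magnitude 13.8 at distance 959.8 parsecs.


M = m - 5*log10(d) + 5 = 13.8 - 5*log10(959.8) + 5 = 3.8891

3.8891


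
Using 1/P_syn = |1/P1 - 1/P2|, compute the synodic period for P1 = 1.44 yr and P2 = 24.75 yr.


1/P_syn = |1/P1 - 1/P2| = |1/1.44 - 1/24.75| => P_syn = 1.529

1.529 years


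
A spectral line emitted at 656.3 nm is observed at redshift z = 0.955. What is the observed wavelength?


lam_obs = lam_emit * (1 + z) = 656.3 * (1 + 0.955) = 1283.0665

1283.0665 nm


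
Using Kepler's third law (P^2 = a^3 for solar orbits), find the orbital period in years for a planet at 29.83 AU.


P = a^(3/2) = 29.83^1.5 = 162.9221

162.9221 years


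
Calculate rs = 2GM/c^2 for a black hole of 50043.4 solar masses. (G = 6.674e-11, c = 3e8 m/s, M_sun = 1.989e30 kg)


M = 50043.4 * 1.989e30 kg = 9.95363226e+34 kg. rs = 2GM/c^2 = 2 * 6.674e-11 * 9.95363226e+34 / (3e8)^2 = 1.476e+08

1.476e+08 m


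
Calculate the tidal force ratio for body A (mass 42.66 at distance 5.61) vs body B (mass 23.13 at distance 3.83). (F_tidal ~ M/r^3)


Ratio = (M1/r1^3) / (M2/r2^3) = (42.66/5.61^3) / (23.13/3.83^3) = 0.5869

0.5869


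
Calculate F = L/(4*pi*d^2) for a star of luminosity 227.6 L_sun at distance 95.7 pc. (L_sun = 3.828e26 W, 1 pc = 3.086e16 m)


F = L / (4*pi*d^2) = 8.713e+28 / (4*pi*(2.953e+18)^2) = 7.949e-10

7.949e-10 W/m^2


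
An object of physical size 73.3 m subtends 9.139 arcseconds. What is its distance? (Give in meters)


D = size / theta_rad, theta_rad = 9.139 * pi/(180*3600) = 4.431e-05, D = 1.654e+06

1.654e+06 m


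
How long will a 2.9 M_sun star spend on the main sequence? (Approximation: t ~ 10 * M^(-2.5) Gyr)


t = 10 * M^(-2.5) = 10 * 2.9^(-2.5) = 0.6982

0.6982 Gyr


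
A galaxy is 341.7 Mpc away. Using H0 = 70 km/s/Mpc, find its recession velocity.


v = H0 * d = 70 * 341.7 = 23919.0

23919.0 km/s


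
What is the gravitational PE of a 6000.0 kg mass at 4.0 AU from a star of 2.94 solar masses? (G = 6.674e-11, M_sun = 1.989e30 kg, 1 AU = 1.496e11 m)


M = 2.94 * 1.989e30 kg = 5.84766e+30 kg; r = 4.0 AU * 1.496e11 m/AU = 5.984e+11 m. U = -GM*m/r = -(6.674e-11 * 5.84766e+30 * 6000.0) / 5.984e+11 = -3.913e+12

-3.913e+12 J


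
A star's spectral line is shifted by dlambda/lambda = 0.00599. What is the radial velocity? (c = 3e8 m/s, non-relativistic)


v = (dlambda/lambda) * c = 0.00599 * 3e8 = 1.797e+06

1.797e+06 m/s


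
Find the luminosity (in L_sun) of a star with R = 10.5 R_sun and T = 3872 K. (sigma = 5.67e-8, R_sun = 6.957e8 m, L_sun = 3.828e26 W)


R = 10.5 * 6.957e8 m = 7.30485e+09 m. L = 4*pi*R^2*sigma*T^4 = 4*pi*(7.30485e+09)^2 * 5.67e-8 * 3872^4 = 8.545882599e+27 W. L/L_sun = 8.545882599e+27 / 3.828e26 = 22.3247

22.3247 L_sun


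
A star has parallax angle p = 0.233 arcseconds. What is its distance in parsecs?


d = 1/p = 1/0.233 = 4.2918

4.2918 pc


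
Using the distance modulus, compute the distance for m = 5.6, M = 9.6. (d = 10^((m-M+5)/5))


d = 10^((m - M + 5)/5) = 10^((5.6 - 9.6 + 5)/5) = 1.5849

1.5849 pc


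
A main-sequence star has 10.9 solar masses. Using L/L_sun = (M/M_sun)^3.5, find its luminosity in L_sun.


L/L_sun = (M/M_sun)^3.5 = 10.9^3.5 = 4275.5574

4275.5574 L_sun


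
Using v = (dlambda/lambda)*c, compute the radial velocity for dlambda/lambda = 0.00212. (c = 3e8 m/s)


v = (dlambda/lambda) * c = 0.00212 * 3e8 = 636000.0

636000.0 m/s


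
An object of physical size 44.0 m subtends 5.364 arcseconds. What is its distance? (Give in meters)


D = size / theta_rad, theta_rad = 5.364 * pi/(180*3600) = 2.601e-05, D = 1.692e+06

1.692e+06 m


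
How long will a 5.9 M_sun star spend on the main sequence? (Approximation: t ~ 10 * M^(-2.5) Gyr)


t = 10 * M^(-2.5) = 10 * 5.9^(-2.5) = 0.1183

0.1183 Gyr


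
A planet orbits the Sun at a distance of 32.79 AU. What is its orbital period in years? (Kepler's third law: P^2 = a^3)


P = a^(3/2) = 32.79^1.5 = 187.7639

187.7639 years


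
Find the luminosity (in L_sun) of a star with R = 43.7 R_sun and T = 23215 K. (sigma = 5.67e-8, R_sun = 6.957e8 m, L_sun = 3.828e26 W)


R = 43.7 * 6.957e8 m = 3.040209e+10 m. L = 4*pi*R^2*sigma*T^4 = 4*pi*(3.040209e+10)^2 * 5.67e-8 * 23215^4 = 1.912821989e+32 W. L/L_sun = 1.912821989e+32 / 3.828e26 = 499692.2646

499692.2646 L_sun


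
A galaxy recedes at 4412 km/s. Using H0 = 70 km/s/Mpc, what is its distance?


d = v / H0 = 4412 / 70 = 63.0286

63.0286 Mpc


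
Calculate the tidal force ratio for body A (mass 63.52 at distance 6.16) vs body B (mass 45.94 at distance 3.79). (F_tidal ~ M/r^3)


Ratio = (M1/r1^3) / (M2/r2^3) = (63.52/6.16^3) / (45.94/3.79^3) = 0.322

0.322


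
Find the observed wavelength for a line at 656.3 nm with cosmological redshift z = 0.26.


lam_obs = lam_emit * (1 + z) = 656.3 * (1 + 0.26) = 826.938

826.938 nm


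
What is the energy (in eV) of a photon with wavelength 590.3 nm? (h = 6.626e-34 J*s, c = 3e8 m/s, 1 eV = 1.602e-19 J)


E = hc/lambda = 6.626e-34 * 3e8 / 5.903e-07 = 3.367e-19 J = 2.102 eV

2.102 eV


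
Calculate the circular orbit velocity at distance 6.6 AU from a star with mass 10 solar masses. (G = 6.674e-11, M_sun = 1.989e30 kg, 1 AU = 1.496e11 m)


v = sqrt(GM/r) = sqrt(6.674e-11 * 1.989e+31 / 9.874e+11) = 36666.7762

36666.7762 m/s


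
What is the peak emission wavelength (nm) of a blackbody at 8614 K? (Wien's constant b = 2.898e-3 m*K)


lam_max = b / T = 2.898e-3 / 8614 = 3.364e-07 m = 336.4291 nm

336.4291 nm


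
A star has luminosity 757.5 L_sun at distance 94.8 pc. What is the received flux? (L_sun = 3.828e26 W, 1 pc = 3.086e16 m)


F = L / (4*pi*d^2) = 2.900e+29 / (4*pi*(2.926e+18)^2) = 2.696e-09

2.696e-09 W/m^2


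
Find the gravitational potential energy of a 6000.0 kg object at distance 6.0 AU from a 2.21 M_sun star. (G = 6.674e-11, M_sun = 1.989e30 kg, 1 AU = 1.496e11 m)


M = 2.21 * 1.989e30 kg = 4.39569e+30 kg; r = 6.0 AU * 1.496e11 m/AU = 8.976e+11 m. U = -GM*m/r = -(6.674e-11 * 4.39569e+30 * 6000.0) / 8.976e+11 = -1.961e+12

-1.961e+12 J


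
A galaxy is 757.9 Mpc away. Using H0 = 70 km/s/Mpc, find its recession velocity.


v = H0 * d = 70 * 757.9 = 53053.0

53053.0 km/s


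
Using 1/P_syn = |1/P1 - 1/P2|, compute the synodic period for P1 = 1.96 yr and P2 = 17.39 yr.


1/P_syn = |1/P1 - 1/P2| = |1/1.96 - 1/17.39| => P_syn = 2.209

2.209 years


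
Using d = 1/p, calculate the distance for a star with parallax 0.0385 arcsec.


d = 1/p = 1/0.0385 = 25.974

25.974 pc


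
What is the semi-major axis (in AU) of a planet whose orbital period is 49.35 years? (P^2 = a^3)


a = P^(2/3) = 49.35^(2/3) = 13.4542

13.4542 AU


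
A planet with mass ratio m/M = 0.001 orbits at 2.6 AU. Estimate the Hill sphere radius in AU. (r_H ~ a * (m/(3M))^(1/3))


r_H = a * (m/3M)^(1/3) = 2.6 * (0.001/3)^(1/3) = 0.1803

0.1803 AU


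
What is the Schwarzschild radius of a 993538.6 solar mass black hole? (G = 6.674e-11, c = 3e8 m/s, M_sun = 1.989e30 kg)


M = 993538.6 * 1.989e30 kg = 1.976148275e+36 kg. rs = 2GM/c^2 = 2 * 6.674e-11 * 1.976148275e+36 / (3e8)^2 = 2.931e+09

2.931e+09 m


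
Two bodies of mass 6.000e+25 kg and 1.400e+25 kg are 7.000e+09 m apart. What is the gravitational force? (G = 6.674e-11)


F = G*m1*m2/r^2 = 6.674e-11 * 6.000e+25 * 1.400e+25 / (7.000e+09)^2 = 6.674e-11 * 8.400e+50 / 4.900e+19 = 1.144e+21

1.144e+21 N


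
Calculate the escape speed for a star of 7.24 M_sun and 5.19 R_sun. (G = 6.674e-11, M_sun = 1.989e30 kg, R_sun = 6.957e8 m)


M = 7.24 * 1.989e30 kg = 1.440036e+31 kg; R = 5.19 * 6.957e8 m = 3.610683e+09 m. v_esc = sqrt(2GM/R) = sqrt(2 * 6.674e-11 * 1.440036e+31 / 3.610683e+09) = 729625.6497

729625.6497 m/s


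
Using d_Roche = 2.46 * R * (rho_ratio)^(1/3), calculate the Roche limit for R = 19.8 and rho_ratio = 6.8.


d_Roche = 2.46 * 19.8 * 6.8^(1/3) = 92.2791

92.2791


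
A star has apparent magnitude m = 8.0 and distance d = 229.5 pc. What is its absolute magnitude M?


M = m - 5*log10(d) + 5 = 8.0 - 5*log10(229.5) + 5 = 1.1961

1.1961


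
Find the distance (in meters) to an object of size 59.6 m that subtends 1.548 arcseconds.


D = size / theta_rad, theta_rad = 1.548 * pi/(180*3600) = 7.505e-06, D = 7.941e+06

7.941e+06 m


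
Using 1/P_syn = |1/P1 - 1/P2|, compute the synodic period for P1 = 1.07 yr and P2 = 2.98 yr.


1/P_syn = |1/P1 - 1/P2| = |1/1.07 - 1/2.98| => P_syn = 1.6694

1.6694 years


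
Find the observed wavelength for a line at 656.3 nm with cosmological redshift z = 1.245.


lam_obs = lam_emit * (1 + z) = 656.3 * (1 + 1.245) = 1473.3935

1473.3935 nm


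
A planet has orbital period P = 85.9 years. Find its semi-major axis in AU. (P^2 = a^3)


a = P^(2/3) = 85.9^(2/3) = 19.4683

19.4683 AU


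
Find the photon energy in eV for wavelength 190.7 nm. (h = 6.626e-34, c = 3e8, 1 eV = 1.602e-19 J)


E = hc/lambda = 6.626e-34 * 3e8 / 1.907e-07 = 1.042e-18 J = 6.5067 eV

6.5067 eV


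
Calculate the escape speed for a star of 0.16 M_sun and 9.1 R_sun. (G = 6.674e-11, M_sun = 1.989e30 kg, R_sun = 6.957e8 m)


M = 0.16 * 1.989e30 kg = 3.1824e+29 kg; R = 9.1 * 6.957e8 m = 6.33087e+09 m. v_esc = sqrt(2GM/R) = sqrt(2 * 6.674e-11 * 3.1824e+29 / 6.33087e+09) = 81913.1796

81913.1796 m/s


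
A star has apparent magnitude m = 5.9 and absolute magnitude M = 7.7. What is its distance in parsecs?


d = 10^((m - M + 5)/5) = 10^((5.9 - 7.7 + 5)/5) = 4.3652

4.3652 pc


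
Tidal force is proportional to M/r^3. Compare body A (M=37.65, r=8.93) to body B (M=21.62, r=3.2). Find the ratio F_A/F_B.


Ratio = (M1/r1^3) / (M2/r2^3) = (37.65/8.93^3) / (21.62/3.2^3) = 0.0801

0.0801


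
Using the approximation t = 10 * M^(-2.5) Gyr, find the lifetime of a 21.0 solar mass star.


t = 10 * M^(-2.5) = 10 * 21.0^(-2.5) = 0.0049

0.0049 Gyr


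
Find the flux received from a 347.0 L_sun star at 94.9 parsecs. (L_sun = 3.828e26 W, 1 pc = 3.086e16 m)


F = L / (4*pi*d^2) = 1.328e+29 / (4*pi*(2.929e+18)^2) = 1.232e-09

1.232e-09 W/m^2


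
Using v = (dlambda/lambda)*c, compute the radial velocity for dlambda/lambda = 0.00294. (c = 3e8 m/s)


v = (dlambda/lambda) * c = 0.00294 * 3e8 = 882000.0

882000.0 m/s


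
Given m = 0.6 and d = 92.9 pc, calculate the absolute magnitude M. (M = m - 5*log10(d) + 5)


M = m - 5*log10(d) + 5 = 0.6 - 5*log10(92.9) + 5 = -4.2401

-4.2401


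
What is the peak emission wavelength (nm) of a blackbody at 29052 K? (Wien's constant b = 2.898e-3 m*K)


lam_max = b / T = 2.898e-3 / 29052 = 9.975e-08 m = 99.7522 nm

99.7522 nm


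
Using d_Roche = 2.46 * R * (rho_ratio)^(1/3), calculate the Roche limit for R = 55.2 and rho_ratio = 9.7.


d_Roche = 2.46 * 55.2 * 9.7^(1/3) = 289.5997

289.5997


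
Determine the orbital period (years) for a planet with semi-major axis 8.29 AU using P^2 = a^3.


P = a^(3/2) = 8.29^1.5 = 23.8689

23.8689 years


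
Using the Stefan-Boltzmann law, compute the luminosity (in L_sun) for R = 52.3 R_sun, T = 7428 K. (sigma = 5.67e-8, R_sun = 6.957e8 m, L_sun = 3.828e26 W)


R = 52.3 * 6.957e8 m = 3.638511e+10 m. L = 4*pi*R^2*sigma*T^4 = 4*pi*(3.638511e+10)^2 * 5.67e-8 * 7428^4 = 2.871626071e+30 W. L/L_sun = 2.871626071e+30 / 3.828e26 = 7501.6355

7501.6355 L_sun


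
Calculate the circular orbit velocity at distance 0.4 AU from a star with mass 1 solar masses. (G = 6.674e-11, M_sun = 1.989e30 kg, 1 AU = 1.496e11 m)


v = sqrt(GM/r) = sqrt(6.674e-11 * 1.989e+30 / 5.984e+10) = 47099.3269

47099.3269 m/s


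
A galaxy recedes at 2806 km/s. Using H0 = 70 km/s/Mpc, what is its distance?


d = v / H0 = 2806 / 70 = 40.0857

40.0857 Mpc


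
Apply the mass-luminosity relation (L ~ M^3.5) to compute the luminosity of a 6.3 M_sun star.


L/L_sun = (M/M_sun)^3.5 = 6.3^3.5 = 627.613

627.613 L_sun


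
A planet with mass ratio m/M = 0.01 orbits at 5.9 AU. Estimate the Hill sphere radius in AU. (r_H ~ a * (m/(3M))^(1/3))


r_H = a * (m/3M)^(1/3) = 5.9 * (0.01/3)^(1/3) = 0.8813

0.8813 AU


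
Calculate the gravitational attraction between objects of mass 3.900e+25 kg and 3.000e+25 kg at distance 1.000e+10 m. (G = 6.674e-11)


F = G*m1*m2/r^2 = 6.674e-11 * 3.900e+25 * 3.000e+25 / (1.000e+10)^2 = 6.674e-11 * 1.170e+51 / 1.000e+20 = 7.809e+20

7.809e+20 N


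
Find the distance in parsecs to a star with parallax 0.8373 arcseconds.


d = 1/p = 1/0.8373 = 1.1943

1.1943 pc


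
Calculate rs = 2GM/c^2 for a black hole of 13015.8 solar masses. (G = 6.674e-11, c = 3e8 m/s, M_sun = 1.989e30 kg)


M = 13015.8 * 1.989e30 kg = 2.58884262e+34 kg. rs = 2GM/c^2 = 2 * 6.674e-11 * 2.58884262e+34 / (3e8)^2 = 3.840e+07

3.840e+07 m


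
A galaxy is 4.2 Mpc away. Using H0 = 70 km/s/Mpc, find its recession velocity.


v = H0 * d = 70 * 4.2 = 294.0

294.0 km/s


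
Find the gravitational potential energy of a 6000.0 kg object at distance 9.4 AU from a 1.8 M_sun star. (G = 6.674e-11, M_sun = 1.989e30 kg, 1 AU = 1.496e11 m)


M = 1.8 * 1.989e30 kg = 3.5802e+30 kg; r = 9.4 AU * 1.496e11 m/AU = 1.40624e+12 m. U = -GM*m/r = -(6.674e-11 * 3.5802e+30 * 6000.0) / 1.40624e+12 = -1.019e+12

-1.019e+12 J


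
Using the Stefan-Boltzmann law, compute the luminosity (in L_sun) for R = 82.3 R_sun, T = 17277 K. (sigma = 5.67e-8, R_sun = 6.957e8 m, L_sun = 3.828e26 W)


R = 82.3 * 6.957e8 m = 5.725611e+10 m. L = 4*pi*R^2*sigma*T^4 = 4*pi*(5.725611e+10)^2 * 5.67e-8 * 17277^4 = 2.081181387e+32 W. L/L_sun = 2.081181387e+32 / 3.828e26 = 543673.2985

543673.2985 L_sun


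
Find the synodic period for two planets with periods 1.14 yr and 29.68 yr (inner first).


1/P_syn = |1/P1 - 1/P2| = |1/1.14 - 1/29.68| => P_syn = 1.1855

1.1855 years


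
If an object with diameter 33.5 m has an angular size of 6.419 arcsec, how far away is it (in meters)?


D = size / theta_rad, theta_rad = 6.419 * pi/(180*3600) = 3.112e-05, D = 1.076e+06

1.076e+06 m


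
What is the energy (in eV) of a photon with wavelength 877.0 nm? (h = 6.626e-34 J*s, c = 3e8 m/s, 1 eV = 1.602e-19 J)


E = hc/lambda = 6.626e-34 * 3e8 / 8.770e-07 = 2.267e-19 J = 1.4149 eV

1.4149 eV


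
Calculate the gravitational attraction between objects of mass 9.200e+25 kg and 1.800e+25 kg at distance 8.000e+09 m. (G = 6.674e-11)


F = G*m1*m2/r^2 = 6.674e-11 * 9.200e+25 * 1.800e+25 / (8.000e+09)^2 = 6.674e-11 * 1.656e+51 / 6.400e+19 = 1.727e+21

1.727e+21 N


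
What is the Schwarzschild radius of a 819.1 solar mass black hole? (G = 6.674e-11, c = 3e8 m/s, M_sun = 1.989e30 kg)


M = 819.1 * 1.989e30 kg = 1.6291899e+33 kg. rs = 2GM/c^2 = 2 * 6.674e-11 * 1.6291899e+33 / (3e8)^2 = 2.416e+06

2.416e+06 m


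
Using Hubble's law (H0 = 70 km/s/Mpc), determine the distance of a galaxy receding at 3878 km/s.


d = v / H0 = 3878 / 70 = 55.4

55.4 Mpc


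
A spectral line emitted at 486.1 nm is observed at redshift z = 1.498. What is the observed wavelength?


lam_obs = lam_emit * (1 + z) = 486.1 * (1 + 1.498) = 1214.2778

1214.2778 nm


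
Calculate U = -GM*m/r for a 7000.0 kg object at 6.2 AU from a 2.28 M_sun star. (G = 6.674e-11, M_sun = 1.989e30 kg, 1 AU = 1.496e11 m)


M = 2.28 * 1.989e30 kg = 4.53492e+30 kg; r = 6.2 AU * 1.496e11 m/AU = 9.2752e+11 m. U = -GM*m/r = -(6.674e-11 * 4.53492e+30 * 7000.0) / 9.2752e+11 = -2.284e+12

-2.284e+12 J


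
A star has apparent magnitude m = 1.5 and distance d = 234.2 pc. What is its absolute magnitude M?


M = m - 5*log10(d) + 5 = 1.5 - 5*log10(234.2) + 5 = -5.3479

-5.3479


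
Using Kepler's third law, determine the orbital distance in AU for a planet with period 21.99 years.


a = P^(2/3) = 21.99^(2/3) = 7.849

7.849 AU


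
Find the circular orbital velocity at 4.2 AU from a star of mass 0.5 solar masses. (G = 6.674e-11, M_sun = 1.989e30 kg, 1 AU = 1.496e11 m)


v = sqrt(GM/r) = sqrt(6.674e-11 * 9.945e+29 / 6.283e+11) = 10277.9157

10277.9157 m/s


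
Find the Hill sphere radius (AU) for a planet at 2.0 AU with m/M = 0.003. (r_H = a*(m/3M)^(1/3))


r_H = a * (m/3M)^(1/3) = 2.0 * (0.003/3)^(1/3) = 0.2

0.2 AU


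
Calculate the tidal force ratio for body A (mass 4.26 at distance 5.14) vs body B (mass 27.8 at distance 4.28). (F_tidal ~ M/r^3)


Ratio = (M1/r1^3) / (M2/r2^3) = (4.26/5.14^3) / (27.8/4.28^3) = 0.0885

0.0885


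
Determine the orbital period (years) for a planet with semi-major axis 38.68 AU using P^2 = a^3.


P = a^(3/2) = 38.68^1.5 = 240.5635

240.5635 years


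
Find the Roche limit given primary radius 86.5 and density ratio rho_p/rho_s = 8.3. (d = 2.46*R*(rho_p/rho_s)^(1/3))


d_Roche = 2.46 * 86.5 * 8.3^(1/3) = 430.8346

430.8346


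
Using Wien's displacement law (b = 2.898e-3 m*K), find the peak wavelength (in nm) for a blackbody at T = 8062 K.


lam_max = b / T = 2.898e-3 / 8062 = 3.595e-07 m = 359.4642 nm

359.4642 nm


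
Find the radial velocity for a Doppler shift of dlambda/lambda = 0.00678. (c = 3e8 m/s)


v = (dlambda/lambda) * c = 0.00678 * 3e8 = 2.034e+06

2.034e+06 m/s


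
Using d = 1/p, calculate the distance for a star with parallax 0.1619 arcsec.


d = 1/p = 1/0.1619 = 6.1767

6.1767 pc


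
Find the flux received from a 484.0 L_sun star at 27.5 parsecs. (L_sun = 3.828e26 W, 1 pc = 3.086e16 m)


F = L / (4*pi*d^2) = 1.853e+29 / (4*pi*(8.486e+17)^2) = 2.047e-08

2.047e-08 W/m^2


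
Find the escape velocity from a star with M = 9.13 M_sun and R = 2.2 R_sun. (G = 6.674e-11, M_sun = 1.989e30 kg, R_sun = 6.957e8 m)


M = 9.13 * 1.989e30 kg = 1.815957e+31 kg; R = 2.2 * 6.957e8 m = 1.53054e+09 m. v_esc = sqrt(2GM/R) = sqrt(2 * 6.674e-11 * 1.815957e+31 / 1.53054e+09) = 1.258e+06

1.258e+06 m/s


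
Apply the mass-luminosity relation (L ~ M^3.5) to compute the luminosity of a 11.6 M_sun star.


L/L_sun = (M/M_sun)^3.5 = 11.6^3.5 = 5316.2202

5316.2202 L_sun


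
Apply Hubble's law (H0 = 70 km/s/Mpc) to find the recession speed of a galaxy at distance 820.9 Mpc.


v = H0 * d = 70 * 820.9 = 57463.0

57463.0 km/s


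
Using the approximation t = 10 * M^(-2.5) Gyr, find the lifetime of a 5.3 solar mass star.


t = 10 * M^(-2.5) = 10 * 5.3^(-2.5) = 0.1546

0.1546 Gyr


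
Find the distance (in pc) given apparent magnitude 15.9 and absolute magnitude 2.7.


d = 10^((m - M + 5)/5) = 10^((15.9 - 2.7 + 5)/5) = 4365.1583

4365.1583 pc


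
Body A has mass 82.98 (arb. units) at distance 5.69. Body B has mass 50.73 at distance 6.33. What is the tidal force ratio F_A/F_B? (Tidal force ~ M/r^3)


Ratio = (M1/r1^3) / (M2/r2^3) = (82.98/5.69^3) / (50.73/6.33^3) = 2.2521

2.2521


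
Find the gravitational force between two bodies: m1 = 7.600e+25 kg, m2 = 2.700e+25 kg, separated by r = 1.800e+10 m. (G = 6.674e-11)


F = G*m1*m2/r^2 = 6.674e-11 * 7.600e+25 * 2.700e+25 / (1.800e+10)^2 = 6.674e-11 * 2.052e+51 / 3.240e+20 = 4.227e+20

4.227e+20 N


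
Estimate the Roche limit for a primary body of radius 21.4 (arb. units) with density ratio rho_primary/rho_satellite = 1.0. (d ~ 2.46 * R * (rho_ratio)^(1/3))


d_Roche = 2.46 * 21.4 * 1.0^(1/3) = 52.644

52.644


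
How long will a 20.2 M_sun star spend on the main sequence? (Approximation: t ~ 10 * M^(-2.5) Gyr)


t = 10 * M^(-2.5) = 10 * 20.2^(-2.5) = 0.0055

0.0055 Gyr


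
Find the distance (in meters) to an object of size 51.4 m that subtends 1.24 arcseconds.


D = size / theta_rad, theta_rad = 1.24 * pi/(180*3600) = 6.012e-06, D = 8.550e+06

8.550e+06 m


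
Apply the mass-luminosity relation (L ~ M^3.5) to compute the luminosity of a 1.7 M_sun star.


L/L_sun = (M/M_sun)^3.5 = 1.7^3.5 = 6.4058

6.4058 L_sun


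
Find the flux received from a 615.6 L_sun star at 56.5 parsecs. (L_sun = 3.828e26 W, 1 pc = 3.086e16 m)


F = L / (4*pi*d^2) = 2.357e+29 / (4*pi*(1.744e+18)^2) = 6.168e-09

6.168e-09 W/m^2


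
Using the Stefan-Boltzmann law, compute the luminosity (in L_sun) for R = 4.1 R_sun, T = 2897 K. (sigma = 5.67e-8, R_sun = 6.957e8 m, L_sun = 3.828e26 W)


R = 4.1 * 6.957e8 m = 2.85237e+09 m. L = 4*pi*R^2*sigma*T^4 = 4*pi*(2.85237e+09)^2 * 5.67e-8 * 2897^4 = 4.083180925e+26 W. L/L_sun = 4.083180925e+26 / 3.828e26 = 1.0667

1.0667 L_sun


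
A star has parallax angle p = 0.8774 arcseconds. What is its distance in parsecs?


d = 1/p = 1/0.8774 = 1.1397

1.1397 pc


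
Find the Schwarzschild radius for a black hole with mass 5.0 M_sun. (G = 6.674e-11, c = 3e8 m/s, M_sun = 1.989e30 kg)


M = 5.0 * 1.989e30 kg = 9.945e+30 kg. rs = 2GM/c^2 = 2 * 6.674e-11 * 9.945e+30 / (3e8)^2 = 14749.54

14749.54 m


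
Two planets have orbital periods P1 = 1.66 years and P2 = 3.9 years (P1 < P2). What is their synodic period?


1/P_syn = |1/P1 - 1/P2| = |1/1.66 - 1/3.9| => P_syn = 2.8902

2.8902 years


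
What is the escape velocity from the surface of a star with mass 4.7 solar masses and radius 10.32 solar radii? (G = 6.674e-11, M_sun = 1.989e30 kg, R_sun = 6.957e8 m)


M = 4.7 * 1.989e30 kg = 9.3483e+30 kg; R = 10.32 * 6.957e8 m = 7.179624e+09 m. v_esc = sqrt(2GM/R) = sqrt(2 * 6.674e-11 * 9.3483e+30 / 7.179624e+09) = 416892.0076

416892.0076 m/s


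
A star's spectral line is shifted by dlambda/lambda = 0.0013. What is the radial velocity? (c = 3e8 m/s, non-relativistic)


v = (dlambda/lambda) * c = 0.0013 * 3e8 = 390000.0

390000.0 m/s


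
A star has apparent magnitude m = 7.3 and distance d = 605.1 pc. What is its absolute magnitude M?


M = m - 5*log10(d) + 5 = 7.3 - 5*log10(605.1) + 5 = -1.6091

-1.6091


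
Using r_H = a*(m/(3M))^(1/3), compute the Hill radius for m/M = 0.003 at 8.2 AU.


r_H = a * (m/3M)^(1/3) = 8.2 * (0.003/3)^(1/3) = 0.82

0.82 AU


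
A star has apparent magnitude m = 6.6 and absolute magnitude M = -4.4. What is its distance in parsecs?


d = 10^((m - M + 5)/5) = 10^((6.6 - -4.4 + 5)/5) = 1584.8932

1584.8932 pc


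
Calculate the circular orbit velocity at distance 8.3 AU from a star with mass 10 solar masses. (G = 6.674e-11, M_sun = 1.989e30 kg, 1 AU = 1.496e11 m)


v = sqrt(GM/r) = sqrt(6.674e-11 * 1.989e+31 / 1.242e+12) = 32696.83

32696.83 m/s


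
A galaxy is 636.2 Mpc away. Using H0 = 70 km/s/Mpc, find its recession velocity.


v = H0 * d = 70 * 636.2 = 44534.0

44534.0 km/s


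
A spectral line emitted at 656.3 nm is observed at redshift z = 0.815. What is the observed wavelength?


lam_obs = lam_emit * (1 + z) = 656.3 * (1 + 0.815) = 1191.1845

1191.1845 nm


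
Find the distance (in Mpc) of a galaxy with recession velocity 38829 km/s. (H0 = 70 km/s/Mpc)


d = v / H0 = 38829 / 70 = 554.7

554.7 Mpc


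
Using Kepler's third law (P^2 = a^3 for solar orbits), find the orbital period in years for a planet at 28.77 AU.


P = a^(3/2) = 28.77^1.5 = 154.3156

154.3156 years


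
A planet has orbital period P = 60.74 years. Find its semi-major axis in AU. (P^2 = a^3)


a = P^(2/3) = 60.74^(2/3) = 15.4519

15.4519 AU


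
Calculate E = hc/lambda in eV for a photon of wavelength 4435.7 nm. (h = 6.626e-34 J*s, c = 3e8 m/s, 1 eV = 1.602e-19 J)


E = hc/lambda = 6.626e-34 * 3e8 / 4.436e-06 = 4.481e-20 J = 0.2797 eV

0.2797 eV


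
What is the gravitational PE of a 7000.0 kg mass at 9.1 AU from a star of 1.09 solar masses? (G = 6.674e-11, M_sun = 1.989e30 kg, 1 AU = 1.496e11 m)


M = 1.09 * 1.989e30 kg = 2.16801e+30 kg; r = 9.1 AU * 1.496e11 m/AU = 1.36136e+12 m. U = -GM*m/r = -(6.674e-11 * 2.16801e+30 * 7000.0) / 1.36136e+12 = -7.440e+11

-7.440e+11 J


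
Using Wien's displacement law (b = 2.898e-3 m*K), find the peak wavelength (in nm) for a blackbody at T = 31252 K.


lam_max = b / T = 2.898e-3 / 31252 = 9.273e-08 m = 92.7301 nm

92.7301 nm


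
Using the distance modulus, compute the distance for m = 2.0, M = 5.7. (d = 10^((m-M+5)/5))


d = 10^((m - M + 5)/5) = 10^((2.0 - 5.7 + 5)/5) = 1.8197

1.8197 pc


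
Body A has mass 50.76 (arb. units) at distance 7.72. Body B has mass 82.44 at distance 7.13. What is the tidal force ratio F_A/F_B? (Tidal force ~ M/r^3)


Ratio = (M1/r1^3) / (M2/r2^3) = (50.76/7.72^3) / (82.44/7.13^3) = 0.4851

0.4851


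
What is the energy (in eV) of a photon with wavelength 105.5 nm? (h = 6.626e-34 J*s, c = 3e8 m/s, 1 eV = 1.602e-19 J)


E = hc/lambda = 6.626e-34 * 3e8 / 1.055e-07 = 1.884e-18 J = 11.7614 eV

11.7614 eV


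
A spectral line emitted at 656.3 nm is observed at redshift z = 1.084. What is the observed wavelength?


lam_obs = lam_emit * (1 + z) = 656.3 * (1 + 1.084) = 1367.7292

1367.7292 nm


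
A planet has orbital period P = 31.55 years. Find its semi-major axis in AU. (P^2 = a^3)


a = P^(2/3) = 31.55^(2/3) = 9.9847

9.9847 AU


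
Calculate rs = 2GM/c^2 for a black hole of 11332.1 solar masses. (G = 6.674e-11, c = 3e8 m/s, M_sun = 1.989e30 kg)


M = 11332.1 * 1.989e30 kg = 2.25395469e+34 kg. rs = 2GM/c^2 = 2 * 6.674e-11 * 2.25395469e+34 / (3e8)^2 = 3.343e+07

3.343e+07 m


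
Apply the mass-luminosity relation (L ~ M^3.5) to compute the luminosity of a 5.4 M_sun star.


L/L_sun = (M/M_sun)^3.5 = 5.4^3.5 = 365.9133

365.9133 L_sun


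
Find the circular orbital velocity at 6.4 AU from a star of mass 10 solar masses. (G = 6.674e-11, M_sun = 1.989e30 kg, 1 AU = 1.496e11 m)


v = sqrt(GM/r) = sqrt(6.674e-11 * 1.989e+31 / 9.574e+11) = 37235.2873

37235.2873 m/s


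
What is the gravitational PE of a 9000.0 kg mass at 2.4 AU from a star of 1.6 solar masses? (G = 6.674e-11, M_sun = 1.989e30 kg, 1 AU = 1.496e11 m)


M = 1.6 * 1.989e30 kg = 3.1824e+30 kg; r = 2.4 AU * 1.496e11 m/AU = 3.5904e+11 m. U = -GM*m/r = -(6.674e-11 * 3.1824e+30 * 9000.0) / 3.5904e+11 = -5.324e+12

-5.324e+12 J


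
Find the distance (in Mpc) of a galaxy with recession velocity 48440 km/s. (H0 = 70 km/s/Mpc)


d = v / H0 = 48440 / 70 = 692.0

692.0 Mpc


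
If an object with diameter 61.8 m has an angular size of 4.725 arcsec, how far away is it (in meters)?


D = size / theta_rad, theta_rad = 4.725 * pi/(180*3600) = 2.291e-05, D = 2.698e+06

2.698e+06 m


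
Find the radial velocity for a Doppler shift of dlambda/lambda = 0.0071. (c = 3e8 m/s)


v = (dlambda/lambda) * c = 0.0071 * 3e8 = 2.130e+06

2.130e+06 m/s


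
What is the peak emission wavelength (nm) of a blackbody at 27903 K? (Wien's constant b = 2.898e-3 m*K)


lam_max = b / T = 2.898e-3 / 27903 = 1.039e-07 m = 103.8598 nm

103.8598 nm


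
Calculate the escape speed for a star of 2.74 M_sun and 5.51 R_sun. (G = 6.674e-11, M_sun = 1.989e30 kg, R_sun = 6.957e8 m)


M = 2.74 * 1.989e30 kg = 5.44986e+30 kg; R = 5.51 * 6.957e8 m = 3.833307e+09 m. v_esc = sqrt(2GM/R) = sqrt(2 * 6.674e-11 * 5.44986e+30 / 3.833307e+09) = 435626.179

435626.179 m/s


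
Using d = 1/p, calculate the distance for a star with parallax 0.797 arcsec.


d = 1/p = 1/0.797 = 1.2547

1.2547 pc


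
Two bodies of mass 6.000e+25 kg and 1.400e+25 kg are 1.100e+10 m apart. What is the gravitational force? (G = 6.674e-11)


F = G*m1*m2/r^2 = 6.674e-11 * 6.000e+25 * 1.400e+25 / (1.100e+10)^2 = 6.674e-11 * 8.400e+50 / 1.210e+20 = 4.633e+20

4.633e+20 N


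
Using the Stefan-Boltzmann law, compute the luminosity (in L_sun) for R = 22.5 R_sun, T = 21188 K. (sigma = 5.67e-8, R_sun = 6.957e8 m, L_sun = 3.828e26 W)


R = 22.5 * 6.957e8 m = 1.565325e+10 m. L = 4*pi*R^2*sigma*T^4 = 4*pi*(1.565325e+10)^2 * 5.67e-8 * 21188^4 = 3.518534574e+31 W. L/L_sun = 3.518534574e+31 / 3.828e26 = 91915.7412

91915.7412 L_sun


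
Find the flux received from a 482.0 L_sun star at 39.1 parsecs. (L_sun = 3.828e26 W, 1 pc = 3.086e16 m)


F = L / (4*pi*d^2) = 1.845e+29 / (4*pi*(1.207e+18)^2) = 1.008e-08

1.008e-08 W/m^2


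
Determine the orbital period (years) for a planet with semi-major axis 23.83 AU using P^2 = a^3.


P = a^(3/2) = 23.83^1.5 = 116.3285

116.3285 years


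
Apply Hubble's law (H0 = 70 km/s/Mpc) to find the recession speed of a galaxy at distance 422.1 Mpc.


v = H0 * d = 70 * 422.1 = 29547.0

29547.0 km/s


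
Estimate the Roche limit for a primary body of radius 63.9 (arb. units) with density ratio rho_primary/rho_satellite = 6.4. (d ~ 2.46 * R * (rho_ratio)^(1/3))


d_Roche = 2.46 * 63.9 * 6.4^(1/3) = 291.852

291.852


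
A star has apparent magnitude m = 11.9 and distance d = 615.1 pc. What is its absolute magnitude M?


M = m - 5*log10(d) + 5 = 11.9 - 5*log10(615.1) + 5 = 2.9553

2.9553


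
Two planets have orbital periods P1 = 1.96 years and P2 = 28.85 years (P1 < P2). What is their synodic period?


1/P_syn = |1/P1 - 1/P2| = |1/1.96 - 1/28.85| => P_syn = 2.1029

2.1029 years


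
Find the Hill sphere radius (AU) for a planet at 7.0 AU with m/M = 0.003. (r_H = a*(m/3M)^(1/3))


r_H = a * (m/3M)^(1/3) = 7.0 * (0.003/3)^(1/3) = 0.7

0.7 AU


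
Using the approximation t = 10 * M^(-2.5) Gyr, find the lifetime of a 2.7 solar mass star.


t = 10 * M^(-2.5) = 10 * 2.7^(-2.5) = 0.8348

0.8348 Gyr


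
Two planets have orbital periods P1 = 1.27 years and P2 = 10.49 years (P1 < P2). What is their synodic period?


1/P_syn = |1/P1 - 1/P2| = |1/1.27 - 1/10.49| => P_syn = 1.4449

1.4449 years


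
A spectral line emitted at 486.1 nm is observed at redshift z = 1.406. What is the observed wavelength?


lam_obs = lam_emit * (1 + z) = 486.1 * (1 + 1.406) = 1169.5566

1169.5566 nm


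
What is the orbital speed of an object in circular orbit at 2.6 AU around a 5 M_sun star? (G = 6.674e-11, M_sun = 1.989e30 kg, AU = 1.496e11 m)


v = sqrt(GM/r) = sqrt(6.674e-11 * 9.945e+30 / 3.890e+11) = 41308.8423

41308.8423 m/s


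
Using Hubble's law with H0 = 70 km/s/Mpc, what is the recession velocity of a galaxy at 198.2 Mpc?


v = H0 * d = 70 * 198.2 = 13874.0

13874.0 km/s


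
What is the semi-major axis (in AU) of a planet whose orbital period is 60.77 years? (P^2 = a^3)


a = P^(2/3) = 60.77^(2/3) = 15.457

15.457 AU


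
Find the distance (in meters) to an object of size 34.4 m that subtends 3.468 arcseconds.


D = size / theta_rad, theta_rad = 3.468 * pi/(180*3600) = 1.681e-05, D = 2.046e+06

2.046e+06 m


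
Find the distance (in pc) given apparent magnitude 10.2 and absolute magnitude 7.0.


d = 10^((m - M + 5)/5) = 10^((10.2 - 7.0 + 5)/5) = 43.6516

43.6516 pc


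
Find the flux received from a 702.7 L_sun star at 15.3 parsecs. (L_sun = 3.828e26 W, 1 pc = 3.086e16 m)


F = L / (4*pi*d^2) = 2.690e+29 / (4*pi*(4.722e+17)^2) = 9.602e-08

9.602e-08 W/m^2


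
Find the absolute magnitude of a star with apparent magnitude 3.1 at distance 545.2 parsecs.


M = m - 5*log10(d) + 5 = 3.1 - 5*log10(545.2) + 5 = -5.5828

-5.5828


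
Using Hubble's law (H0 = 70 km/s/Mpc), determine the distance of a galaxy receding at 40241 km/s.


d = v / H0 = 40241 / 70 = 574.8714

574.8714 Mpc


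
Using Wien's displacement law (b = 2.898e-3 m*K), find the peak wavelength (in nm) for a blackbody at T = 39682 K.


lam_max = b / T = 2.898e-3 / 39682 = 7.303e-08 m = 73.0306 nm

73.0306 nm


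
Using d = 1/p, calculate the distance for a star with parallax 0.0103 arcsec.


d = 1/p = 1/0.0103 = 97.0874

97.0874 pc


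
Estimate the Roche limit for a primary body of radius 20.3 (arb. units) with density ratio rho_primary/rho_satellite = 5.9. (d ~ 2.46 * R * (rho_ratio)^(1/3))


d_Roche = 2.46 * 20.3 * 5.9^(1/3) = 90.2364

90.2364


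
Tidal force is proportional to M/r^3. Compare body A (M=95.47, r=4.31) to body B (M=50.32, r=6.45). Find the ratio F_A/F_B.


Ratio = (M1/r1^3) / (M2/r2^3) = (95.47/4.31^3) / (50.32/6.45^3) = 6.3588

6.3588


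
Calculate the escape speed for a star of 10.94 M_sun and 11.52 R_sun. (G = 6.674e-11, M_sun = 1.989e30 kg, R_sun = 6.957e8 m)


M = 10.94 * 1.989e30 kg = 2.175966e+31 kg; R = 11.52 * 6.957e8 m = 8.014464e+09 m. v_esc = sqrt(2GM/R) = sqrt(2 * 6.674e-11 * 2.175966e+31 / 8.014464e+09) = 602000.5809

602000.5809 m/s


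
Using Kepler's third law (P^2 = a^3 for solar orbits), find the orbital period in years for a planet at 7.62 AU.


P = a^(3/2) = 7.62^1.5 = 21.0345

21.0345 years


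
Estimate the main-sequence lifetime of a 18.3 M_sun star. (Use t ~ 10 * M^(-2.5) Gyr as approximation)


t = 10 * M^(-2.5) = 10 * 18.3^(-2.5) = 0.007

0.007 Gyr


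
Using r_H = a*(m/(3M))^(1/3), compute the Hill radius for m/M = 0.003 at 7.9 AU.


r_H = a * (m/3M)^(1/3) = 7.9 * (0.003/3)^(1/3) = 0.79

0.79 AU


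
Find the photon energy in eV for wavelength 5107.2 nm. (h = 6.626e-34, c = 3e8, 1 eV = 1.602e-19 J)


E = hc/lambda = 6.626e-34 * 3e8 / 5.107e-06 = 3.892e-20 J = 0.243 eV

0.243 eV


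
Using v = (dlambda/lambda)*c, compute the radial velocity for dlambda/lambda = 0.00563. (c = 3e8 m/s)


v = (dlambda/lambda) * c = 0.00563 * 3e8 = 1.689e+06

1.689e+06 m/s


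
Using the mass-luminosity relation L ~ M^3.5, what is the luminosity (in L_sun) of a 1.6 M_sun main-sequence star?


L/L_sun = (M/M_sun)^3.5 = 1.6^3.5 = 5.1811

5.1811 L_sun


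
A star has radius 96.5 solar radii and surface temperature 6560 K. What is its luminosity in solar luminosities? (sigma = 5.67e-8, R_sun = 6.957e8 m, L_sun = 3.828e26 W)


R = 96.5 * 6.957e8 m = 6.713505e+10 m. L = 4*pi*R^2*sigma*T^4 = 4*pi*(6.713505e+10)^2 * 5.67e-8 * 6560^4 = 5.947122905e+30 W. L/L_sun = 5.947122905e+30 / 3.828e26 = 15535.8488

15535.8488 L_sun


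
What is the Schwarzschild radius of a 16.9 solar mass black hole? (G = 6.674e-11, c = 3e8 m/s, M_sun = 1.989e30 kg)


M = 16.9 * 1.989e30 kg = 3.36141e+31 kg. rs = 2GM/c^2 = 2 * 6.674e-11 * 3.36141e+31 / (3e8)^2 = 49853.4452

49853.4452 m


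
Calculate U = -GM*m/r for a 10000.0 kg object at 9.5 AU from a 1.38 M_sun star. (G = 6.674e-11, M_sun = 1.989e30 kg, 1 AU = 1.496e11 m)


M = 1.38 * 1.989e30 kg = 2.74482e+30 kg; r = 9.5 AU * 1.496e11 m/AU = 1.4212e+12 m. U = -GM*m/r = -(6.674e-11 * 2.74482e+30 * 10000.0) / 1.4212e+12 = -1.289e+12

-1.289e+12 J


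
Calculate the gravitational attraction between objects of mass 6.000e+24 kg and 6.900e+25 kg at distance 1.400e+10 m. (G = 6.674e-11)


F = G*m1*m2/r^2 = 6.674e-11 * 6.000e+24 * 6.900e+25 / (1.400e+10)^2 = 6.674e-11 * 4.140e+50 / 1.960e+20 = 1.410e+20

1.410e+20 N


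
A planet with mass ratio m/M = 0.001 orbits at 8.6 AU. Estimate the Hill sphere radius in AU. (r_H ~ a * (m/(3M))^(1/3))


r_H = a * (m/3M)^(1/3) = 8.6 * (0.001/3)^(1/3) = 0.5963

0.5963 AU


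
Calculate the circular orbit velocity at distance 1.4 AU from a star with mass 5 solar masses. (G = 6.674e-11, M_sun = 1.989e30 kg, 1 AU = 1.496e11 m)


v = sqrt(GM/r) = sqrt(6.674e-11 * 9.945e+30 / 2.094e+11) = 56294.4629

56294.4629 m/s


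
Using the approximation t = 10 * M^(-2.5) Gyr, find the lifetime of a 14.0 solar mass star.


t = 10 * M^(-2.5) = 10 * 14.0^(-2.5) = 0.0136

0.0136 Gyr


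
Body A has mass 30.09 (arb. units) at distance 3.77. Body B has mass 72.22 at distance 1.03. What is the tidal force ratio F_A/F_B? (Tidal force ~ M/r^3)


Ratio = (M1/r1^3) / (M2/r2^3) = (30.09/3.77^3) / (72.22/1.03^3) = 0.0085

0.0085


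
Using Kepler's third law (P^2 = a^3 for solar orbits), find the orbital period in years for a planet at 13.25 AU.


P = a^(3/2) = 13.25^1.5 = 48.2307

48.2307 years


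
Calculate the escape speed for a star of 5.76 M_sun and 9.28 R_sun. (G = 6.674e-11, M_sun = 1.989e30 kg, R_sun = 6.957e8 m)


M = 5.76 * 1.989e30 kg = 1.145664e+31 kg; R = 9.28 * 6.957e8 m = 6.456096e+09 m. v_esc = sqrt(2GM/R) = sqrt(2 * 6.674e-11 * 1.145664e+31 / 6.456096e+09) = 486689.2375

486689.2375 m/s


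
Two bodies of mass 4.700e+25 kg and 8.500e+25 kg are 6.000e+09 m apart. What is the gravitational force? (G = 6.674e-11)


F = G*m1*m2/r^2 = 6.674e-11 * 4.700e+25 * 8.500e+25 / (6.000e+09)^2 = 6.674e-11 * 3.995e+51 / 3.600e+19 = 7.406e+21

7.406e+21 N


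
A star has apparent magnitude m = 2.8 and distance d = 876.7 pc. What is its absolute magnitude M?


M = m - 5*log10(d) + 5 = 2.8 - 5*log10(876.7) + 5 = -6.9143

-6.9143


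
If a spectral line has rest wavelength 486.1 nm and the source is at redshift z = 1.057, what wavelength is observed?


lam_obs = lam_emit * (1 + z) = 486.1 * (1 + 1.057) = 999.9077

999.9077 nm


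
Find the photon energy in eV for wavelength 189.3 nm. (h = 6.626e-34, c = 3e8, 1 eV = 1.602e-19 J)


E = hc/lambda = 6.626e-34 * 3e8 / 1.893e-07 = 1.050e-18 J = 6.5548 eV

6.5548 eV


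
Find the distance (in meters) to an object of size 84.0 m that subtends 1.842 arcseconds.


D = size / theta_rad, theta_rad = 1.842 * pi/(180*3600) = 8.930e-06, D = 9.406e+06

9.406e+06 m


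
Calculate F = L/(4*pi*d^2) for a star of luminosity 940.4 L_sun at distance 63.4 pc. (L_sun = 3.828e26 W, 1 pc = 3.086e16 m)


F = L / (4*pi*d^2) = 3.600e+29 / (4*pi*(1.957e+18)^2) = 7.483e-09

7.483e-09 W/m^2


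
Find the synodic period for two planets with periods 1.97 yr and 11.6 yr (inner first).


1/P_syn = |1/P1 - 1/P2| = |1/1.97 - 1/11.6| => P_syn = 2.373

2.373 years


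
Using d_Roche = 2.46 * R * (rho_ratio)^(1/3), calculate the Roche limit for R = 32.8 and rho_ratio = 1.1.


d_Roche = 2.46 * 32.8 * 1.1^(1/3) = 83.2926

83.2926


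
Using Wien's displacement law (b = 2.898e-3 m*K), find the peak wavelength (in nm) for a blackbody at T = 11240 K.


lam_max = b / T = 2.898e-3 / 11240 = 2.578e-07 m = 257.8292 nm

257.8292 nm
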